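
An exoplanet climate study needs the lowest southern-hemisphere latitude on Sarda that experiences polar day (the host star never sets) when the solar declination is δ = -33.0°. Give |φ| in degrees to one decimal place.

|φ| = 57.0°

Polar day requires cos H₀ = −tan φ tan δ ≤ −1, i.e. tan φ tan δ ≥ 1.
The boundary is |tan φ| · |tan δ| = 1, so |φ| = 90° − |δ| = 90° − 33.0° = 57.0° in the southern hemisphere.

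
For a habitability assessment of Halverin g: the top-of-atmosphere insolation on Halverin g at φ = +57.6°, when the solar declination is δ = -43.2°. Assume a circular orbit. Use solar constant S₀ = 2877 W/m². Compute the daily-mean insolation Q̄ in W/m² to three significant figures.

Q̄ ≈ 0.00 W/m²

cos H₀ = −tan(+57.6°) tan(-43.200°) = 1.4797 ≥ 1 ⇒ polar night, H₀ = 0 and Q̄ = 0.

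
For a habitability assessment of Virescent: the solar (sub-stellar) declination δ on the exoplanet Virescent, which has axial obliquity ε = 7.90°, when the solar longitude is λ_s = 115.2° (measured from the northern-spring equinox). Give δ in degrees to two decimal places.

sin δ = sin ε · sin λ_s = sin 7.90° × sin 115.2° = 0.124364.
δ = arcsin(0.124364) = +7.14°.

δ = +7.14°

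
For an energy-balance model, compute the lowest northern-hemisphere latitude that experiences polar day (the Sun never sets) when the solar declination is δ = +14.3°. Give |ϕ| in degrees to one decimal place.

|ϕ| = 75.7°

Polar day requires cos h₀ = −tan ϕ tan δ ≤ −1, i.e. tan ϕ tan δ ≥ 1.
The boundary is |tan ϕ| · |tan δ| = 1, so |ϕ| = 90° − |δ| = 90° − 14.3° = 75.7° in the northern hemisphere.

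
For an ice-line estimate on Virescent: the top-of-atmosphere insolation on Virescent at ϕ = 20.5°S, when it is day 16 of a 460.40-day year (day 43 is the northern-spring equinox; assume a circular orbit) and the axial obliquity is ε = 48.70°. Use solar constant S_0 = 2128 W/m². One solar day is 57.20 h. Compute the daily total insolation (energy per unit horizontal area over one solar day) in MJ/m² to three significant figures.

Solar longitude: L_s = 360° × (16 − 43)/460.40 = -21.112°, i.e. -21.112° + 360° = 338.888°.
sin δ = sin 48.70° × sin 338.888° = -0.27060, so δ = -15.700°.
cos h₀ = −tan(-20.5°) tan(-15.700°) = -0.1051, h₀ = 1.6761 rad.
Bracket: h₀ sin ϕ sin δ + cos ϕ cos δ sin h₀ = 1.6761×-0.35021×-0.27060 + 0.93667×0.96269×0.99446 = 0.158839 + 0.896727 = 1.055566.
Q̄ = (S_0/π) × [bracket] = (2128/π) × 1.055566 = 715.00 W/m².
Daily total = Q̄ × 57.20 h × 3600 s/h = 715.00 × 57.20 × 3600 / 10⁶ = 147.2 MJ/m².

147 MJ/m²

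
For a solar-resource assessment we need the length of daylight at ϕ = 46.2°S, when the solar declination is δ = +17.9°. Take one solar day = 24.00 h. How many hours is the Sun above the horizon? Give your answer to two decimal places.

cos h₀ = −tan ϕ · tan δ = −tan(-46.2°) × tan(+17.900°) = 0.3368, so h₀ = 1.2273 rad = 70.32°.
Daylight = 2h₀/(2π) × 24.00 h = (1.2273/π) × 24.00 = 9.38 h.

9.38 h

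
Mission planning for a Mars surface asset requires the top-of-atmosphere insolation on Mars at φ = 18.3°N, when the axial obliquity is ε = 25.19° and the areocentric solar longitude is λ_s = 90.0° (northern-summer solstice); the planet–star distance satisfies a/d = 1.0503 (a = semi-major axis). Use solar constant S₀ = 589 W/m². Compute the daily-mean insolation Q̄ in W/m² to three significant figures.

Q̄ ≈ 223 W/m²

sin δ = sin 25.19° × sin 90.0° = 0.42562, so δ = +25.190°.
cos H₀ = −tan(+18.3°) tan(+25.190°) = -0.1556, H₀ = 1.7270 rad.
Bracket: H₀ sin φ sin δ + cos φ cos δ sin H₀ = 1.7270×0.31399×0.42562 + 0.94943×0.90490×0.98783 = 0.230797 + 0.848683 = 1.079480.
Inverse-square distance factor (a/d)² = 1.0503² = 1.103130.
Q̄ = (S₀/π) × 1.103130 × [bracket] = (589/π) × 1.103130 × 1.079480 = 223.3 W/m².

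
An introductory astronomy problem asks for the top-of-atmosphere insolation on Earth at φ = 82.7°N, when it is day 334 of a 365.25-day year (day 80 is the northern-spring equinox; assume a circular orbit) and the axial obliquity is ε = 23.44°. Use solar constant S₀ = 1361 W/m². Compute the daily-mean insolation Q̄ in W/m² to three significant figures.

Q̄ ≈ 0.00 W/m²

Solar longitude: λ_s = 360° × (334 − 80)/365.25 = 250.349°.
sin δ = sin 23.44° × sin 250.349° = -0.37462, so δ = -22.001°.
cos H₀ = −tan(+82.7°) tan(-22.001°) = 3.1541 ≥ 1 ⇒ polar night, H₀ = 0 and Q̄ = 0.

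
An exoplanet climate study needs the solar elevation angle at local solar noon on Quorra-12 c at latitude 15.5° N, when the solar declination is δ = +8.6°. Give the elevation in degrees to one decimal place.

At local noon the hour angle is zero, so the zenith angle equals |φ − δ| = |+15.5° − (+8.600°)| = 6.900°.
Elevation = 90° − 6.900° = 83.1°.

83.1°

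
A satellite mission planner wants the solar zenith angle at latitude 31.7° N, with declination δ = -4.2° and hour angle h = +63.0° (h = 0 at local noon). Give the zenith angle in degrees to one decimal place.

cos θ_z = sin ϕ sin δ + cos ϕ cos δ cos h = -0.038485 + 0.385223 = 0.346738.
θ_z = arccos(0.346738) = 69.7°.

θ_z = 69.7°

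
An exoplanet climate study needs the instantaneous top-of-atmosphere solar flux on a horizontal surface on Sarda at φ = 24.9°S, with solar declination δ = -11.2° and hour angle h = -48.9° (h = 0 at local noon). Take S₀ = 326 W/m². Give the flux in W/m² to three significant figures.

cos θ_z = sin φ sin δ + cos φ cos δ cos h = 0.081780 + 0.584912 = 0.666692.
Flux = S₀ · cos θ_z = 326 × 0.666692 = 217.3 W/m².

217 W/m²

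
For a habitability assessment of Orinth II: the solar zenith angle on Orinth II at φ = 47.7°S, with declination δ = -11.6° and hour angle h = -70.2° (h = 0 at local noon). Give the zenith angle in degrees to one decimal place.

cos θ_z = sin φ sin δ + cos φ cos δ cos h = 0.148723 + 0.223319 = 0.372042.
θ_z = arccos(0.372042) = 68.2°.

θ_z = 68.2°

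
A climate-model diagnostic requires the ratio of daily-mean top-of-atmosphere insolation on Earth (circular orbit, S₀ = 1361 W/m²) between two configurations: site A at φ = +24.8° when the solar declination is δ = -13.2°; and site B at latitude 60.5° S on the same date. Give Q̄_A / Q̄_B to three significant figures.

— Configuration A (φ=+24.8°):
cos H₀ = −tan(+24.8°) tan(-13.200°) = 0.1084, H₀ = 1.4622 rad.
Bracket: H₀ sin φ sin δ + cos φ cos δ sin H₀ = 1.4622×0.41945×-0.22835 + 0.90778×0.97358×0.99411 = -0.140052 + 0.878591 = 0.738539.
Q̄ = (S₀/π) × [bracket] = (1361/π) × 0.738539 = 319.95 W/m².
— Configuration B (φ=-60.5°):
cos H₀ = −tan(-60.5°) tan(-13.200°) = -0.4146, H₀ = 1.9983 rad.
Bracket: H₀ sin φ sin δ + cos φ cos δ sin H₀ = 1.9983×-0.87036×-0.22835 + 0.49242×0.97358×0.91002 = 0.397156 + 0.436273 = 0.833429.
Q̄ = (S₀/π) × [bracket] = (1361/π) × 0.833429 = 361.06 W/m².
Ratio Q̄_A / Q̄_B = 319.95 / 361.06 = 0.8861.

Q̄_A / Q̄_B ≈ 0.886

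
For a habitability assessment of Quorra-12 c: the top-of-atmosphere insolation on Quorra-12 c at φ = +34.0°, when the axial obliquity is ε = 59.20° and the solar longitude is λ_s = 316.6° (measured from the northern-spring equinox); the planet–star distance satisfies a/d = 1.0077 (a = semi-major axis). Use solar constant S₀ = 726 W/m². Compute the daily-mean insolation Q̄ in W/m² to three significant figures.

Q̄ ≈ 54.9 W/m²

Solar declination: sin δ = sin ε · sin λ_s = sin 59.20° × sin 316.6° = -0.59018, so δ = -36.170°.
cos H₀ = −tan(+34.0°) tan(-36.170°) = 0.4931, H₀ = 1.0551 rad.
Bracket: H₀ sin φ sin δ + cos φ cos δ sin H₀ = 1.0551×0.55919×-0.59018 + 0.82904×0.80727×0.86996 = -0.348207 + 0.582229 = 0.234022.
Inverse-square distance factor (a/d)² = 1.0077² = 1.015459.
Q̄ = (S₀/π) × 1.015459 × [bracket] = (726/π) × 1.015459 × 0.234022 = 54.92 W/m².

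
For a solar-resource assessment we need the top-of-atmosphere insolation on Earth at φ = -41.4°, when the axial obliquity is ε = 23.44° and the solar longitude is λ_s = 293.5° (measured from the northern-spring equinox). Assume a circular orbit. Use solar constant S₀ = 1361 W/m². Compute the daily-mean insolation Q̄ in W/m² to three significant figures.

Q̄ ≈ 485 W/m²

Solar declination: sin δ = sin ε · sin λ_s = sin 23.44° × sin 293.5° = -0.36480, so δ = -21.395°.
cos H₀ = −tan(-41.4°) tan(-21.395°) = -0.3454, H₀ = 1.9235 rad.
Bracket: H₀ sin φ sin δ + cos φ cos δ sin H₀ = 1.9235×-0.66131×-0.36480 + 0.75011×0.93109×0.93845 = 0.464036 + 0.655432 = 1.119468.
Q̄ = (S₀/π) × [bracket] = (1361/π) × 1.119468 = 485.0 W/m².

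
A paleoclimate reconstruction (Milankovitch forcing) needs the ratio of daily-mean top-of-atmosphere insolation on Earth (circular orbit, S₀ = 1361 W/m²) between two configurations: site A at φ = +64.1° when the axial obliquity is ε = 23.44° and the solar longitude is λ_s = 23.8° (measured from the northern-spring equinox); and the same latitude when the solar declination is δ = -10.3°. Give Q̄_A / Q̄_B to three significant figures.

— Configuration A (φ=+64.1°):
Solar declination: sin δ = sin ε · sin λ_s = sin 23.44° × sin 23.8° = 0.16053, so δ = +9.237°.
cos H₀ = −tan(+64.1°) tan(+9.237°) = -0.3349, H₀ = 1.9123 rad.
Bracket: H₀ sin φ sin δ + cos φ cos δ sin H₀ = 1.9123×0.89956×0.16053 + 0.43680×0.98703×0.94224 = 0.276148 + 0.406232 = 0.682380.
Q̄ = (S₀/π) × [bracket] = (1361/π) × 0.682380 = 295.62 W/m².
— Configuration B (φ=+64.1°):
cos H₀ = −tan(+64.1°) tan(-10.300°) = 0.3743, H₀ = 1.1872 rad.
Bracket: H₀ sin φ sin δ + cos φ cos δ sin H₀ = 1.1872×0.89956×-0.17880 + 0.43680×0.98389×0.92732 = -0.190951 + 0.398528 = 0.207577.
Q̄ = (S₀/π) × [bracket] = (1361/π) × 0.207577 = 89.926 W/m².
Ratio Q̄_A / Q̄_B = 295.62 / 89.926 = 3.287.

Q̄_A / Q̄_B ≈ 3.29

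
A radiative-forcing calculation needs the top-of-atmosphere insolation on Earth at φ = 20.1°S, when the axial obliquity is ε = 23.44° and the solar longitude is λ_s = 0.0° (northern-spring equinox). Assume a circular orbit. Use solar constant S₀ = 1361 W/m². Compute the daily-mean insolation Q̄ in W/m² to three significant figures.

Q̄ ≈ 407 W/m²

Solar declination: sin δ = sin ε · sin λ_s = sin 23.44° × sin 0.0° = 0.00000, so δ = +0.000°.
cos H₀ = −tan(-20.1°) tan(+0.000°) = 0.0000, H₀ = 1.5708 rad.
Bracket: H₀ sin φ sin δ + cos φ cos δ sin H₀ = 1.5708×-0.34366×0.00000 + 0.93909×1.00000×1.00000 = -0.000000 + 0.939090 = 0.939090.
Q̄ = (S₀/π) × [bracket] = (1361/π) × 0.939090 = 406.8 W/m².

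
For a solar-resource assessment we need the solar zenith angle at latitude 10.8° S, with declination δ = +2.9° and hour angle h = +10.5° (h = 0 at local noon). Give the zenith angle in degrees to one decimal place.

θ_z = 17.2°

cos θ_z = sin ϕ sin δ + cos ϕ cos δ cos h = -0.009480 + 0.964602 = 0.955122.
θ_z = arccos(0.955122) = 17.2°.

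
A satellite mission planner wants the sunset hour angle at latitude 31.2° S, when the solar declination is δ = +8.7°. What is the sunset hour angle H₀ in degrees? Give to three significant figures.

cos H₀ = −tan φ · tan δ = −tan(-31.2°) × tan(+8.700°) = 0.0927, so H₀ = 1.4780 rad = 84.68°.

H₀ = 84.7°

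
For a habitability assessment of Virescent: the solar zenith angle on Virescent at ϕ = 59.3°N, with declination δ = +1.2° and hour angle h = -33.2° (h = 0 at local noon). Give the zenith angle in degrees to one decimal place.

θ_z = 63.6°

cos θ_z = sin ϕ sin δ + cos ϕ cos δ cos h = 0.018007 + 0.427110 = 0.445117.
θ_z = arccos(0.445117) = 63.6°.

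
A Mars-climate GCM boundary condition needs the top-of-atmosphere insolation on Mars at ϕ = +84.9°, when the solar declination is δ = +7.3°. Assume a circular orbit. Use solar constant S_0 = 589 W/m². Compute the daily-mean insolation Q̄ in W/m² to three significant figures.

Q̄ ≈ 74.5 W/m²

cos h₀ = −tan(+84.9°) tan(+7.300°) = -1.4354 ≤ −1 ⇒ polar day, h₀ = π.
Bracket: h₀ sin ϕ sin δ + cos ϕ cos δ sin h₀ = 3.1416×0.99604×0.12706 + 0.08889×0.99189×0.00000 = 0.397591 + 0.000000 = 0.397591.
Q̄ = (S_0/π) × [bracket] = (589/π) × 0.397591 = 74.54 W/m².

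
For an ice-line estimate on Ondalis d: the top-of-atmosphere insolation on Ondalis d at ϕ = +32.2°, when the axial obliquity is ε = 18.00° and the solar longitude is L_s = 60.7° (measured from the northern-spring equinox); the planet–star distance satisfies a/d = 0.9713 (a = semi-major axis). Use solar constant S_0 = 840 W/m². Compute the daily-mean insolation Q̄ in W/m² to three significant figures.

Q̄ ≈ 266 W/m²

Solar declination: sin δ = sin ε · sin L_s = sin 18.00° × sin 60.7° = 0.26948, so δ = +15.634°.
cos h₀ = −tan(+32.2°) tan(+15.634°) = -0.1762, h₀ = 1.7479 rad.
Bracket: h₀ sin ϕ sin δ + cos ϕ cos δ sin h₀ = 1.7479×0.53288×0.26948 + 0.84619×0.96300×0.98435 = 0.250999 + 0.802128 = 1.053127.
Inverse-square distance factor (a/d)² = 0.9713² = 0.943424.
Q̄ = (S_0/π) × 0.943424 × [bracket] = (840/π) × 0.943424 × 1.053127 = 265.7 W/m².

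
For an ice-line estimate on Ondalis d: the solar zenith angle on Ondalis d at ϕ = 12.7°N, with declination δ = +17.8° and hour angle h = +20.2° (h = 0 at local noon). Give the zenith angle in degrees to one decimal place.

θ_z = 20.1°

cos θ_z = sin ϕ sin δ + cos ϕ cos δ cos h = 0.067206 + 0.871705 = 0.938911.
θ_z = arccos(0.938911) = 20.1°.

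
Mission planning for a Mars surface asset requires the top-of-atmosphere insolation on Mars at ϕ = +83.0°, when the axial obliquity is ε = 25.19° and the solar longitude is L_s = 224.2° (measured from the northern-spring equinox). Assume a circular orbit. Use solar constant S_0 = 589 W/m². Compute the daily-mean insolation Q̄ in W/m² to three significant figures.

Solar declination: sin δ = sin ε · sin L_s = sin 25.19° × sin 224.2° = -0.29673, so δ = -17.261°.
cos h₀ = −tan(+83.0°) tan(-17.261°) = 2.5306 ≥ 1 ⇒ polar night, h₀ = 0 and Q̄ = 0.

Q̄ ≈ 0.00 W/m²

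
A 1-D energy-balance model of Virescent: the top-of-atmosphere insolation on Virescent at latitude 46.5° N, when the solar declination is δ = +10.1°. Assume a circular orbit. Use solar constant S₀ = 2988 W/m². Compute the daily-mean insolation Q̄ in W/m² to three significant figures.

Q̄ ≈ 846 W/m²

cos H₀ = −tan(+46.5°) tan(+10.100°) = -0.1877, H₀ = 1.7596 rad.
Bracket: H₀ sin φ sin δ + cos φ cos δ sin H₀ = 1.7596×0.72537×0.17537 + 0.68835×0.98450×0.98223 = 0.223835 + 0.665638 = 0.889473.
Q̄ = (S₀/π) × [bracket] = (2988/π) × 0.889473 = 846.0 W/m².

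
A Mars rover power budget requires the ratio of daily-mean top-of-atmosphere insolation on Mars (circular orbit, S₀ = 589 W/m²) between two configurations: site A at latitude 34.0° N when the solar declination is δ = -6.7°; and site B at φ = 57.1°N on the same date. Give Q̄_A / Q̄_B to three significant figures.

— Configuration A (φ=+34.0°):
cos H₀ = −tan(+34.0°) tan(-6.700°) = 0.0792, H₀ = 1.4915 rad.
Bracket: H₀ sin φ sin δ + cos φ cos δ sin H₀ = 1.4915×0.55919×-0.11667 + 0.82904×0.99317×0.99686 = -0.097307 + 0.820792 = 0.723485.
Q̄ = (S₀/π) × [bracket] = (589/π) × 0.723485 = 135.64 W/m².
— Configuration B (φ=+57.1°):
cos H₀ = −tan(+57.1°) tan(-6.700°) = 0.1816, H₀ = 1.3882 rad.
Bracket: H₀ sin φ sin δ + cos φ cos δ sin H₀ = 1.3882×0.83962×-0.11667 + 0.54317×0.99317×0.98338 = -0.135986 + 0.530494 = 0.394508.
Q̄ = (S₀/π) × [bracket] = (589/π) × 0.394508 = 73.964 W/m².
Ratio Q̄_A / Q̄_B = 135.64 / 73.964 = 1.834.

Q̄_A / Q̄_B ≈ 1.83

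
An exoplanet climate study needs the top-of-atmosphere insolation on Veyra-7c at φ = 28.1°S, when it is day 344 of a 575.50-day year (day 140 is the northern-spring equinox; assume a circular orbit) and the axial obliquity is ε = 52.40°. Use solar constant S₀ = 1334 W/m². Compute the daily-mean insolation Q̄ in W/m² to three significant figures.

Solar longitude: λ_s = 360° × (344 − 140)/575.50 = 127.611°.
sin δ = sin 52.40° × sin 127.611° = 0.62763, so δ = +38.876°.
cos H₀ = −tan(-28.1°) tan(+38.876°) = 0.4305, H₀ = 1.1258 rad.
Bracket: H₀ sin φ sin δ + cos φ cos δ sin H₀ = 1.1258×-0.47101×0.62763 + 0.88213×0.77851×0.90261 = -0.332809 + 0.619865 = 0.287056.
Q̄ = (S₀/π) × [bracket] = (1334/π) × 0.287056 = 121.9 W/m².

Q̄ ≈ 122 W/m²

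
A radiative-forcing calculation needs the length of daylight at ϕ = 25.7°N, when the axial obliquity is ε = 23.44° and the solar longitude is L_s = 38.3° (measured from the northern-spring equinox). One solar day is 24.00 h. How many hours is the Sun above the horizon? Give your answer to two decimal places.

12.94 h

Solar declination: sin δ = sin ε · sin L_s = sin 23.44° × sin 38.3° = 0.24654, so δ = +14.273°.
cos h₀ = −tan ϕ · tan δ = −tan(+25.7°) × tan(+14.273°) = -0.1224, so h₀ = 1.6935 rad = 97.03°.
Daylight = 2h₀/(2π) × 24.00 h = (1.6935/π) × 24.00 = 12.94 h.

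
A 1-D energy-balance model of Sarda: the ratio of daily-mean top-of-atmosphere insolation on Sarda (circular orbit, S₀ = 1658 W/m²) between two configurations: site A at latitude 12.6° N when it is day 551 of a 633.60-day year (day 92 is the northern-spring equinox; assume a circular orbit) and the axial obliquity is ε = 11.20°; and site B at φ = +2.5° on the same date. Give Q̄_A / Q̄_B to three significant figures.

Q̄_A / Q̄_B ≈ 0.923

— Configuration A (φ=+12.6°):
Solar longitude: λ_s = 360° × (551 − 92)/633.60 = 260.795°.
sin δ = sin 11.20° × sin 260.795° = -0.19173, so δ = -11.054°.
cos H₀ = −tan(+12.6°) tan(-11.054°) = 0.0437, H₀ = 1.5271 rad.
Bracket: H₀ sin φ sin δ + cos φ cos δ sin H₀ = 1.5271×0.21814×-0.19173 + 0.97592×0.98145×0.99905 = -0.063869 + 0.956907 = 0.893038.
Q̄ = (S₀/π) × [bracket] = (1658/π) × 0.893038 = 471.31 W/m².
— Configuration B (φ=+2.5°):
cos H₀ = −tan(+2.5°) tan(-11.054°) = 0.0085, H₀ = 1.5623 rad.
Bracket: H₀ sin φ sin δ + cos φ cos δ sin H₀ = 1.5623×0.04362×-0.19173 + 0.99905×0.98145×0.99996 = -0.013066 + 0.980478 = 0.967412.
Q̄ = (S₀/π) × [bracket] = (1658/π) × 0.967412 = 510.56 W/m².
Ratio Q̄_A / Q̄_B = 471.31 / 510.56 = 0.9231.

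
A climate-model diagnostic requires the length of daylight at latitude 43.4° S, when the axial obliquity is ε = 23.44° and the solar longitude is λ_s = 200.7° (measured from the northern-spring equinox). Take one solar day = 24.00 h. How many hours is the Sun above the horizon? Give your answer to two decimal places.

13.03 h

Solar declination: sin δ = sin ε · sin λ_s = sin 23.44° × sin 200.7° = -0.14061, so δ = -8.083°.
cos H₀ = −tan φ · tan δ = −tan(-43.4°) × tan(-8.083°) = -0.1343, so H₀ = 1.7055 rad = 97.72°.
Daylight = 2H₀/(2π) × 24.00 h = (1.7055/π) × 24.00 = 13.03 h.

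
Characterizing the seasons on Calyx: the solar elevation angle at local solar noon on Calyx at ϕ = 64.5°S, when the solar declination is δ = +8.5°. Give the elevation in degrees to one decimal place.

At local noon the hour angle is zero, so the zenith angle equals |ϕ − δ| = |-64.5° − (+8.500°)| = 73.000°.
Elevation = 90° − 73.000° = 17.0°.

17.0°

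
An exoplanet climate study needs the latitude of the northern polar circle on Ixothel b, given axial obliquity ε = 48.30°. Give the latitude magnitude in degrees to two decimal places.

41.70°

The polar circle is the lowest latitude that experiences at least one full rotation of continuous daylight at the northern-summer solstice; it lies at |ϕ| = 90° − ε = 90° − 48.30° = 41.70°.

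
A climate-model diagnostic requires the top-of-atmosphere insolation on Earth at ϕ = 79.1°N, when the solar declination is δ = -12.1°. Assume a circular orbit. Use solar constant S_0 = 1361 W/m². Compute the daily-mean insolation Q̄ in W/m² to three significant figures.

cos h₀ = −tan(+79.1°) tan(-12.100°) = 1.1133 ≥ 1 ⇒ polar night, h₀ = 0 and Q̄ = 0.

Q̄ ≈ 0.00 W/m²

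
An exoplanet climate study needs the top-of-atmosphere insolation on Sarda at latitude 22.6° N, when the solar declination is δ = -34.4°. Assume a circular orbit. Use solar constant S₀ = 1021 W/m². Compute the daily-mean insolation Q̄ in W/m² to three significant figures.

Q̄ ≈ 147 W/m²

cos H₀ = −tan(+22.6°) tan(-34.400°) = 0.2850, H₀ = 1.2818 rad.
Bracket: H₀ sin φ sin δ + cos φ cos δ sin H₀ = 1.2818×0.38430×-0.56497 + 0.92321×0.82511×0.95852 = -0.278302 + 0.730152 = 0.451850.
Q̄ = (S₀/π) × [bracket] = (1021/π) × 0.451850 = 146.8 W/m².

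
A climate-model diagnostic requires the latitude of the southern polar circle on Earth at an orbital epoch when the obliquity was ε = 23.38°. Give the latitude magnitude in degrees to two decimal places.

The polar circle is the lowest latitude that experiences at least one full rotation of continuous darkness at the northern-summer solstice; it lies at |φ| = 90° − ε = 90° − 23.38° = 66.62°.

66.62°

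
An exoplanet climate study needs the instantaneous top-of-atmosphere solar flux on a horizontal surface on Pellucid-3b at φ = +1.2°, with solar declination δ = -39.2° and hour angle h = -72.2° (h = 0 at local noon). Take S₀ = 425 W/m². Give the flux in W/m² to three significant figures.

cos θ_z = sin φ sin δ + cos φ cos δ cos h = -0.013236 + 0.236845 = 0.223609.
Flux = S₀ · cos θ_z = 425 × 0.223609 = 95.03 W/m².

95.0 W/m²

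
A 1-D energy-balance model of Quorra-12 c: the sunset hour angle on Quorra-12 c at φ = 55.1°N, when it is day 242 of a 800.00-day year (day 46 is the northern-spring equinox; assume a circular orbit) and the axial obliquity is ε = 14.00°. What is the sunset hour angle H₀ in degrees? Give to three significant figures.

H₀ = 111°

Solar longitude: λ_s = 360° × (242 − 46)/800.00 = 88.200°.
sin δ = sin 14.00° × sin 88.200° = 0.24180, so δ = +13.993°.
cos H₀ = −tan φ · tan δ = −tan(+55.1°) × tan(+13.993°) = -0.3572, so H₀ = 1.9361 rad = 110.93°.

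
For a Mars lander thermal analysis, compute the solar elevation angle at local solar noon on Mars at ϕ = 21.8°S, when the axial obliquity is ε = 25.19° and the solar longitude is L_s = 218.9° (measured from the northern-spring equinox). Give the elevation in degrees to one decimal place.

83.7°

Solar declination: sin δ = sin ε · sin L_s = sin 25.19° × sin 218.9° = -0.26727, so δ = -15.502°.
At local noon the hour angle is zero, so the zenith angle equals |ϕ − δ| = |-21.8° − (-15.502°)| = 6.298°.
Elevation = 90° − 6.298° = 83.7°.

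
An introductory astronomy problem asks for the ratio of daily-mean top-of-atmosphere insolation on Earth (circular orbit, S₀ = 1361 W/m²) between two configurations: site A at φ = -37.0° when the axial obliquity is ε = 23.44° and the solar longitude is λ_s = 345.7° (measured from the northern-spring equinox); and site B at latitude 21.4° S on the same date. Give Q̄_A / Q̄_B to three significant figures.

Q̄_A / Q̄_B ≈ 0.905

— Configuration A (φ=-37.0°):
Solar declination: sin δ = sin ε · sin λ_s = sin 23.44° × sin 345.7° = -0.09825, so δ = -5.639°.
cos H₀ = −tan(-37.0°) tan(-5.639°) = -0.0744, H₀ = 1.6453 rad.
Bracket: H₀ sin φ sin δ + cos φ cos δ sin H₀ = 1.6453×-0.60182×-0.09825 + 0.79864×0.99516×0.99723 = 0.097285 + 0.792573 = 0.889858.
Q̄ = (S₀/π) × [bracket] = (1361/π) × 0.889858 = 385.50 W/m².
— Configuration B (φ=-21.4°):
cos H₀ = −tan(-21.4°) tan(-5.639°) = -0.0387, H₀ = 1.6095 rad.
Bracket: H₀ sin φ sin δ + cos φ cos δ sin H₀ = 1.6095×-0.36488×-0.09825 + 0.93106×0.99516×0.99925 = 0.057700 + 0.925859 = 0.983559.
Q̄ = (S₀/π) × [bracket] = (1361/π) × 0.983559 = 426.10 W/m².
Ratio Q̄_A / Q̄_B = 385.50 / 426.10 = 0.9047.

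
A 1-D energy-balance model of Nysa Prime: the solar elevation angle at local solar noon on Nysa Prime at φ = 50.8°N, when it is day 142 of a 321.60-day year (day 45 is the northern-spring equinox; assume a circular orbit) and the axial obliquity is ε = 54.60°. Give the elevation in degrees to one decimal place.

Solar longitude: λ_s = 360° × (142 − 45)/321.60 = 108.582°.
sin δ = sin 54.60° × sin 108.582° = 0.77263, so δ = +50.591°.
At local noon the hour angle is zero, so the zenith angle equals |φ − δ| = |+50.8° − (+50.591°)| = 0.209°.
Elevation = 90° − 0.209° = 89.8°.

89.8°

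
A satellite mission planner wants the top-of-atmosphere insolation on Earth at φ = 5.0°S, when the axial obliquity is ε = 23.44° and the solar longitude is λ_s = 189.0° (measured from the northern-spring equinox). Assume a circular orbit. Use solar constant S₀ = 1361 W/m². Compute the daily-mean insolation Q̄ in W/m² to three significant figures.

Solar declination: sin δ = sin ε · sin λ_s = sin 23.44° × sin 189.0° = -0.06223, so δ = -3.568°.
cos H₀ = −tan(-5.0°) tan(-3.568°) = -0.0055, H₀ = 1.5763 rad.
Bracket: H₀ sin φ sin δ + cos φ cos δ sin H₀ = 1.5763×-0.08716×-0.06223 + 0.99619×0.99806×0.99999 = 0.008550 + 0.994247 = 1.002797.
Q̄ = (S₀/π) × [bracket] = (1361/π) × 1.002797 = 434.4 W/m².

Q̄ ≈ 434 W/m²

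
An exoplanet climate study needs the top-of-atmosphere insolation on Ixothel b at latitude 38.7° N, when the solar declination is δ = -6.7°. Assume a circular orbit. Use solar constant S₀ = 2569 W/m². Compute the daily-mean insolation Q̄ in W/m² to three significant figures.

cos H₀ = −tan(+38.7°) tan(-6.700°) = 0.0941, H₀ = 1.4765 rad.
Bracket: H₀ sin φ sin δ + cos φ cos δ sin H₀ = 1.4765×0.62524×-0.11667 + 0.78043×0.99317×0.99556 = -0.107706 + 0.771658 = 0.663952.
Q̄ = (S₀/π) × [bracket] = (2569/π) × 0.663952 = 542.9 W/m².

Q̄ ≈ 543 W/m²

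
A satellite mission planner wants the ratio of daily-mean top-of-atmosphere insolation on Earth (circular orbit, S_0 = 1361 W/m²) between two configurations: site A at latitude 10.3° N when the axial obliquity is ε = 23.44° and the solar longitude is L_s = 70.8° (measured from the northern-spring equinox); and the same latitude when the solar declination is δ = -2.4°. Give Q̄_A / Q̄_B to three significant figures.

Q̄_A / Q̄_B ≈ 1.05

— Configuration A (ϕ=+10.3°):
Solar declination: sin δ = sin ε · sin L_s = sin 23.44° × sin 70.8° = 0.37566, so δ = +22.065°.
cos h₀ = −tan(+10.3°) tan(+22.065°) = -0.0737, h₀ = 1.6445 rad.
Bracket: h₀ sin ϕ sin δ + cos ϕ cos δ sin h₀ = 1.6445×0.17880×0.37566 + 0.98389×0.92676×0.99728 = 0.110458 + 0.909350 = 1.019808.
Q̄ = (S_0/π) × [bracket] = (1361/π) × 1.019808 = 441.80 W/m².
— Configuration B (ϕ=+10.3°):
cos h₀ = −tan(+10.3°) tan(-2.400°) = 0.0076, h₀ = 1.5632 rad.
Bracket: h₀ sin ϕ sin δ + cos ϕ cos δ sin h₀ = 1.5632×0.17880×-0.04188 + 0.98389×0.99912×0.99997 = -0.011705 + 0.982995 = 0.971290.
Q̄ = (S_0/π) × [bracket] = (1361/π) × 0.971290 = 420.78 W/m².
Ratio Q̄_A / Q̄_B = 441.80 / 420.78 = 1.050.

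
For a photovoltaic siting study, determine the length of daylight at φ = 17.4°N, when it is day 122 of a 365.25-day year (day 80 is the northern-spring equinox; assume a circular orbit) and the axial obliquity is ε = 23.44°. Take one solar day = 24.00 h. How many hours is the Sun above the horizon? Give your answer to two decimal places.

Solar longitude: λ_s = 360° × (122 − 80)/365.25 = 41.396°.
sin δ = sin 23.44° × sin 41.396° = 0.26304, so δ = +15.251°.
cos H₀ = −tan φ · tan δ = −tan(+17.4°) × tan(+15.251°) = -0.0854, so H₀ = 1.6563 rad = 94.90°.
Daylight = 2H₀/(2π) × 24.00 h = (1.6563/π) × 24.00 = 12.65 h.

12.65 h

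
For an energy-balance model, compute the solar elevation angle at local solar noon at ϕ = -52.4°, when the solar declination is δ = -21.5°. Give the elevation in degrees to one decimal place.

59.1°

At local noon the hour angle is zero, so the zenith angle equals |ϕ − δ| = |-52.4° − (-21.500°)| = 30.900°.
Elevation = 90° − 30.900° = 59.1°.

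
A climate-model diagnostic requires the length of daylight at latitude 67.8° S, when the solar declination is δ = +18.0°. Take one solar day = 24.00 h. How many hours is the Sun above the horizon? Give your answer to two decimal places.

4.96 h

cos h₀ = −tan ϕ · tan δ = −tan(-67.8°) × tan(+18.000°) = 0.7962, so h₀ = 0.6498 rad = 37.23°.
Daylight = 2h₀/(2π) × 24.00 h = (0.6498/π) × 24.00 = 4.96 h.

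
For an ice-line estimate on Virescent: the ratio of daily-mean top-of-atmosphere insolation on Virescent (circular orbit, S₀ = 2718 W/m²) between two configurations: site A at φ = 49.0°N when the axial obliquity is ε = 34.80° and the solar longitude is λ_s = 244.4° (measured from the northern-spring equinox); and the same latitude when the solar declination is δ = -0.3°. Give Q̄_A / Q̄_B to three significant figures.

Q̄_A / Q̄_B ≈ 0.143

— Configuration A (φ=+49.0°):
Solar declination: sin δ = sin ε · sin λ_s = sin 34.80° × sin 244.4° = -0.51469, so δ = -30.977°.
cos H₀ = −tan(+49.0°) tan(-30.977°) = 0.6906, H₀ = 0.8085 rad.
Bracket: H₀ sin φ sin δ + cos φ cos δ sin H₀ = 0.8085×0.75471×-0.51469 + 0.65606×0.85738×0.72326 = -0.314055 + 0.406828 = 0.092773.
Q̄ = (S₀/π) × [bracket] = (2718/π) × 0.092773 = 80.264 W/m².
— Configuration B (φ=+49.0°):
cos H₀ = −tan(+49.0°) tan(-0.300°) = 0.0060, H₀ = 1.5648 rad.
Bracket: H₀ sin φ sin δ + cos φ cos δ sin H₀ = 1.5648×0.75471×-0.00524 + 0.65606×0.99999×0.99998 = -0.006188 + 0.656040 = 0.649852.
Q̄ = (S₀/π) × [bracket] = (2718/π) × 0.649852 = 562.23 W/m².
Ratio Q̄_A / Q̄_B = 80.264 / 562.23 = 0.1428.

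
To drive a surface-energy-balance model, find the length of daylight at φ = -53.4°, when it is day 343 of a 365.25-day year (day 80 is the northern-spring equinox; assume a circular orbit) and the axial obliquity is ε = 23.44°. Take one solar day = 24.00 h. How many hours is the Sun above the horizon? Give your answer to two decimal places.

16.65 h

Solar longitude: λ_s = 360° × (343 − 80)/365.25 = 259.220°.
sin δ = sin 23.44° × sin 259.220° = -0.39077, so δ = -23.002°.
cos H₀ = −tan φ · tan δ = −tan(-53.4°) × tan(-23.002°) = -0.5716, so H₀ = 2.1793 rad = 124.86°.
Daylight = 2H₀/(2π) × 24.00 h = (2.1793/π) × 24.00 = 16.65 h.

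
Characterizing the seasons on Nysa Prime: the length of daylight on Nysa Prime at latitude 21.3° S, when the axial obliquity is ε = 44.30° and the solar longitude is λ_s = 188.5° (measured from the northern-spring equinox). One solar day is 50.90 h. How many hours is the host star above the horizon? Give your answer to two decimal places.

26.11 h

Solar declination: sin δ = sin ε · sin λ_s = sin 44.30° × sin 188.5° = -0.10323, so δ = -5.925°.
cos H₀ = −tan φ · tan δ = −tan(-21.3°) × tan(-5.925°) = -0.0405, so H₀ = 1.6113 rad = 92.32°.
Daylight = 2H₀/(2π) × 50.90 h = (1.6113/π) × 50.90 = 26.11 h.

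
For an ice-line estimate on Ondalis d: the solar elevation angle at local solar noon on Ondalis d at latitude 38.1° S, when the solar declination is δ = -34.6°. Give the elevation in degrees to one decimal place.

86.5°

At local noon the hour angle is zero, so the zenith angle equals |ϕ − δ| = |-38.1° − (-34.600°)| = 3.500°.
Elevation = 90° − 3.500° = 86.5°.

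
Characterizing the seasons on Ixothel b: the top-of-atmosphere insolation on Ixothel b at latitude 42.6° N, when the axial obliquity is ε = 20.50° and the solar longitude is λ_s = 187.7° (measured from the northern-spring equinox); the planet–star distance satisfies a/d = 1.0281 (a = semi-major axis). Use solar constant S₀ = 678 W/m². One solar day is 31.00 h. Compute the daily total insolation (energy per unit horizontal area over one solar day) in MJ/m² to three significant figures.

17.5 MJ/m²

Solar declination: sin δ = sin ε · sin λ_s = sin 20.50° × sin 187.7° = -0.04692, so δ = -2.689°.
cos H₀ = −tan(+42.6°) tan(-2.689°) = 0.0432, H₀ = 1.5276 rad.
Bracket: H₀ sin φ sin δ + cos φ cos δ sin H₀ = 1.5276×0.67688×-0.04692 + 0.73610×0.99890×0.99907 = -0.048515 + 0.734606 = 0.686091.
Inverse-square distance factor (a/d)² = 1.0281² = 1.056990.
Q̄ = (S₀/π) × 1.056990 × [bracket] = (678/π) × 1.056990 × 0.686091 = 156.51 W/m².
Daily total = Q̄ × 31.00 h × 3600 s/h = 156.51 × 31.00 × 3600 / 10⁶ = 17.47 MJ/m².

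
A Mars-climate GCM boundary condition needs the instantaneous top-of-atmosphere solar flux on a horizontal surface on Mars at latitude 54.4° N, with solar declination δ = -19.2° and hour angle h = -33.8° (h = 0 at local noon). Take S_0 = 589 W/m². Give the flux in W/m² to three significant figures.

cos θ_z = sin ϕ sin δ + cos ϕ cos δ cos h = -0.267402 + 0.456828 = 0.189426.
Flux = S_0 · cos θ_z = 589 × 0.189426 = 111.6 W/m².

112 W/m²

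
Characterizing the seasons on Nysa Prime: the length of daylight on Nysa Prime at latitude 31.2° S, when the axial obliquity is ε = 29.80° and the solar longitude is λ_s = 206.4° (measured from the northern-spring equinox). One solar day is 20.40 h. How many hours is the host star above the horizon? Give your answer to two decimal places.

Solar declination: sin δ = sin ε · sin λ_s = sin 29.80° × sin 206.4° = -0.22097, so δ = -12.766°.
cos H₀ = −tan φ · tan δ = −tan(-31.2°) × tan(-12.766°) = -0.1372, so H₀ = 1.7084 rad = 97.89°.
Daylight = 2H₀/(2π) × 20.40 h = (1.7084/π) × 20.40 = 11.09 h.

11.09 h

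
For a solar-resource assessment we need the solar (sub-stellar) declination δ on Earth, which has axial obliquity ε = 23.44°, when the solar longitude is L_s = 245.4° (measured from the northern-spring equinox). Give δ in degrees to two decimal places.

δ = -21.20°

sin δ = sin ε · sin L_s = sin 23.44° × sin 245.4° = -0.361684.
δ = arcsin(-0.361684) = -21.20°.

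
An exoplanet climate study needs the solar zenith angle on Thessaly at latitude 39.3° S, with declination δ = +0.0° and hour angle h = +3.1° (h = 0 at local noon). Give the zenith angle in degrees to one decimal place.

cos θ_z = sin ϕ sin δ + cos ϕ cos δ cos h = -0.000000 + 0.772708 = 0.772708.
θ_z = arccos(0.772708) = 39.4°.

θ_z = 39.4°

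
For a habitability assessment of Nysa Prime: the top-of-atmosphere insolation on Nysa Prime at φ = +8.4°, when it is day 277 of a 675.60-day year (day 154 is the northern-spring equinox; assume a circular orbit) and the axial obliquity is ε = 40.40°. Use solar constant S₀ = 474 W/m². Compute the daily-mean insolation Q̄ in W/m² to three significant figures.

Q̄ ≈ 142 W/m²

Solar longitude: λ_s = 360° × (277 − 154)/675.60 = 65.542°.
sin δ = sin 40.40° × sin 65.542° = 0.58996, so δ = +36.154°.
cos H₀ = −tan(+8.4°) tan(+36.154°) = -0.1079, H₀ = 1.6789 rad.
Bracket: H₀ sin φ sin δ + cos φ cos δ sin H₀ = 1.6789×0.14608×0.58996 + 0.98927×0.80743×0.99416 = 0.144690 + 0.794101 = 0.938791.
Q̄ = (S₀/π) × [bracket] = (474/π) × 0.938791 = 141.6 W/m².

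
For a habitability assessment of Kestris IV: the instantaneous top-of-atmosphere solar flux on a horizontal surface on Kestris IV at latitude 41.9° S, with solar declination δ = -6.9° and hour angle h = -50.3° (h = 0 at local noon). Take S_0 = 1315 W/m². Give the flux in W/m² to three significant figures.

cos θ_z = sin ϕ sin δ + cos ϕ cos δ cos h = 0.080231 + 0.471999 = 0.552230.
Flux = S_0 · cos θ_z = 1315 × 0.552230 = 726.2 W/m².

726 W/m²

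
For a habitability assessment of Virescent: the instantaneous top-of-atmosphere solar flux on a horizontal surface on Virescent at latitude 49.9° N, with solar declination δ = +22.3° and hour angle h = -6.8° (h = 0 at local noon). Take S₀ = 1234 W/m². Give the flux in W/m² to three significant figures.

cos θ_z = sin φ sin δ + cos φ cos δ cos h = 0.290254 + 0.591757 = 0.882011.
Flux = S₀ · cos θ_z = 1234 × 0.882011 = 1088 W/m².

1.09e+03 W/m²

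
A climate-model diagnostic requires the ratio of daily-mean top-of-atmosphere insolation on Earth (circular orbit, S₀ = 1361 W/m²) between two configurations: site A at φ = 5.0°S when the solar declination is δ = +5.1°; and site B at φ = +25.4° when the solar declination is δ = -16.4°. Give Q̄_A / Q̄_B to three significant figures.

Q̄_A / Q̄_B ≈ 1.43

— Configuration A (φ=-5.0°):
cos H₀ = −tan(-5.0°) tan(+5.100°) = 0.0078, H₀ = 1.5630 rad.
Bracket: H₀ sin φ sin δ + cos φ cos δ sin H₀ = 1.5630×-0.08716×0.08889 + 0.99619×0.99604×0.99997 = -0.012110 + 0.992215 = 0.980105.
Q̄ = (S₀/π) × [bracket] = (1361/π) × 0.980105 = 424.60 W/m².
— Configuration B (φ=+25.4°):
cos H₀ = −tan(+25.4°) tan(-16.400°) = 0.1398, H₀ = 1.4306 rad.
Bracket: H₀ sin φ sin δ + cos φ cos δ sin H₀ = 1.4306×0.42894×-0.28234 + 0.90334×0.95931×0.99019 = -0.173256 + 0.858082 = 0.684826.
Q̄ = (S₀/π) × [bracket] = (1361/π) × 0.684826 = 296.68 W/m².
Ratio Q̄_A / Q̄_B = 424.60 / 296.68 = 1.431.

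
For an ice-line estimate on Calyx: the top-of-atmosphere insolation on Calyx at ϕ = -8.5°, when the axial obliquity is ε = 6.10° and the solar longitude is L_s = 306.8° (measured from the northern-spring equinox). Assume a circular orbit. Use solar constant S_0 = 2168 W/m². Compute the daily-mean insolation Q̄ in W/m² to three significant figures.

Q̄ ≈ 694 W/m²

Solar declination: sin δ = sin ε · sin L_s = sin 6.10° × sin 306.8° = -0.08509, so δ = -4.881°.
cos h₀ = −tan(-8.5°) tan(-4.881°) = -0.0128, h₀ = 1.5836 rad.
Bracket: h₀ sin ϕ sin δ + cos ϕ cos δ sin h₀ = 1.5836×-0.14781×-0.08509 + 0.98902×0.99637×0.99992 = 0.019917 + 0.985351 = 1.005268.
Q̄ = (S_0/π) × [bracket] = (2168/π) × 1.005268 = 693.7 W/m².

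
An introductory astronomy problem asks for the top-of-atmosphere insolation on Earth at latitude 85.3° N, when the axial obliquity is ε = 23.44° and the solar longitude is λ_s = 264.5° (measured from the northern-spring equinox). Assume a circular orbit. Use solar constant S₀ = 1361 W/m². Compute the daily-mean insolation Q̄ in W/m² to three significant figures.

Solar declination: sin δ = sin ε · sin λ_s = sin 23.44° × sin 264.5° = -0.39596, so δ = -23.326°.
cos H₀ = −tan(+85.3°) tan(-23.326°) = 5.2448 ≥ 1 ⇒ polar night, H₀ = 0 and Q̄ = 0.

Q̄ ≈ 0.00 W/m²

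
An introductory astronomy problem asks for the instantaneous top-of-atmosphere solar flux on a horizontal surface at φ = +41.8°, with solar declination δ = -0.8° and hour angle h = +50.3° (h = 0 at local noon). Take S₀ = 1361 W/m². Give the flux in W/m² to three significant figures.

cos θ_z = sin φ sin δ + cos φ cos δ cos h = -0.009306 + 0.476140 = 0.466834.
Flux = S₀ · cos θ_z = 1361 × 0.466834 = 635.4 W/m².

635 W/m²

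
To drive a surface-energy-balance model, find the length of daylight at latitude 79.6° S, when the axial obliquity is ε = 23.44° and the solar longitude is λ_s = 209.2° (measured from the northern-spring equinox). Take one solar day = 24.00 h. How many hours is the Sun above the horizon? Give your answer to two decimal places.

24.00 h

Solar declination: sin δ = sin ε · sin λ_s = sin 23.44° × sin 209.2° = -0.19406, so δ = -11.190°.
Sunrise equation: cos H₀ = −tan φ · tan δ = -1.0779 ≤ −1, so the Sun never sets (polar day) and H₀ = π.
Daylight = 2H₀/(2π) × 24.00 h = (3.1416/π) × 24.00 = 24.00 h.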